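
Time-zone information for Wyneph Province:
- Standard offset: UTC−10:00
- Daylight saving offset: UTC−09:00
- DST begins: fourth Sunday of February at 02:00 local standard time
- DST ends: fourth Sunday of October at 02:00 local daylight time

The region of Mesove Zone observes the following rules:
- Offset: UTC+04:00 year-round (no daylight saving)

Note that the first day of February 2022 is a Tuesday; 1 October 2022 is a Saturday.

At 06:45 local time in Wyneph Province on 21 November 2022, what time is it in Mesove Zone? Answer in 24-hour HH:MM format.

20:45

1 February 2022 is a Tuesday, so the first Sunday is February 6 and the fourth is February 27.
1 October 2022 is a Saturday, so the first Sunday is October 2 and the fourth is October 23.
Daylight saving runs 27 February – 23 October; 21 November 2022 is outside that window, so Wyneph Province is on standard time at UTC−10:00.
06:45 Wyneph Province + 10h = 16:45 UTC.
Mesove Zone stays on UTC+04:00 all year.
16:45 UTC + 4h = 20:45 Mesove Zone.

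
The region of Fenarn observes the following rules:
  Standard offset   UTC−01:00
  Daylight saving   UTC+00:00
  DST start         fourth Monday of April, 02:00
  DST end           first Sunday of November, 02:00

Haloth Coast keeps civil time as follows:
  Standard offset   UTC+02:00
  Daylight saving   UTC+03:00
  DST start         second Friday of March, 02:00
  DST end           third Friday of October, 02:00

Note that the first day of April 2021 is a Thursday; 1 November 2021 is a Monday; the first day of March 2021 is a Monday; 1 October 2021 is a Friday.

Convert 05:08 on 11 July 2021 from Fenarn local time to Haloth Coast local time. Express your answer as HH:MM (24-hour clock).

1 April 2021 is a Thursday, so the first Monday is April 5 and the fourth is April 26.
1 November 2021 is a Monday, so the first Sunday is November 7.
11 July 2021 lies within the daylight-saving period (26 April – 7 November), so Fenarn is on daylight time, UTC+00:00.
05:08 Fenarn − 0h = 05:08 UTC.
1 March 2021 is a Monday, so the first Friday is March 5 and the second is March 12.
1 October 2021 is a Friday, so the first Friday is October 1 and the third is October 15.
At the standard offset (UTC+02:00), 05:08 UTC + 2h = 07:08 Haloth Coast standard time.
The standard-time date in Haloth Coast, 11 July 2021, falls between 12 March and 15 October, so daylight saving is in effect and Haloth Coast is at UTC+03:00.
05:08 UTC + 3h = 08:08 Haloth Coast.

08:08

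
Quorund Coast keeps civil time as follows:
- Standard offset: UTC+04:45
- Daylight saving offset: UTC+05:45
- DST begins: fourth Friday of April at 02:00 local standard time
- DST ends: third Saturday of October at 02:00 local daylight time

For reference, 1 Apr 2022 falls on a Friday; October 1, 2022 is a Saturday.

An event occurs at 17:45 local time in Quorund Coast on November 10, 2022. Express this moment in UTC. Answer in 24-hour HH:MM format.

1 April 2022 is a Friday, so the first Friday is April 1 and the fourth is April 22.
1 October 2022 is a Saturday, so the first Saturday is October 1 and the third is October 15.
Daylight saving runs 22 April – 15 October; November 10, 2022 is outside that window, so Quorund Coast is on standard time at UTC+04:45.
17:45 local − 4h45m = 13:00 UTC.

13:00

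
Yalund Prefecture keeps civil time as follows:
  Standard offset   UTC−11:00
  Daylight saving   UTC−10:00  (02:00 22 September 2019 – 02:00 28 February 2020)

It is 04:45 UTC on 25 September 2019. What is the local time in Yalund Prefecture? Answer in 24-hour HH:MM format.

18:45

At the standard offset (UTC−11:00), 04:45 UTC − 11h = 17:45 Yalund Prefecture standard time (rolling into the previous day, 24 September 2019).
Daylight saving runs 22 September 2019 – 28 February 2020; the standard-time date in Yalund Prefecture, 24 September 2019, is inside that window, so Yalund Prefecture is at UTC−10:00.
04:45 UTC − 10h = 18:45 local (rolling into the previous day, 24 September 2019).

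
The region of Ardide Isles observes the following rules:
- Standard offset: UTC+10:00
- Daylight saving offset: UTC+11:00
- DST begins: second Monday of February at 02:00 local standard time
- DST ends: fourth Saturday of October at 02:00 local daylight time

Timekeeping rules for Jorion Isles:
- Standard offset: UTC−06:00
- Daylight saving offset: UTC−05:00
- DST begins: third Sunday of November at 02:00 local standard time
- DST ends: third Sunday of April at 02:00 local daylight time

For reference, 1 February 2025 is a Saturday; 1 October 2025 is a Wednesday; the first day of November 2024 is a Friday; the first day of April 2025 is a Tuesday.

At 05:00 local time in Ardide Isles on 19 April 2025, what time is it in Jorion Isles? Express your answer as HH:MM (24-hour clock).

13:00

1 February 2025 is a Saturday, so the first Monday is February 3 and the second is February 10.
1 October 2025 is a Wednesday, so the first Saturday is October 4 and the fourth is October 25.
Daylight saving runs 10 February – 25 October; 19 April 2025 is inside that window, so Ardide Isles is at UTC+11:00.
05:00 Ardide Isles − 11h = 18:00 UTC (rolling into the previous day, 18 April 2025).
1 November 2024 is a Friday, so the first Sunday is November 3 and the third is November 17.
1 April 2025 is a Tuesday, so the first Sunday is April 6 and the third is April 20.
At the standard offset (UTC−06:00), 18:00 UTC − 6h = 12:00 Jorion Isles standard time.
The standard-time date in Jorion Isles, 18 April 2025, lies within the daylight-saving period (17 November 2024 – 20 April 2025), so Jorion Isles is on daylight time, UTC−05:00.
18:00 UTC − 5h = 13:00 Jorion Isles.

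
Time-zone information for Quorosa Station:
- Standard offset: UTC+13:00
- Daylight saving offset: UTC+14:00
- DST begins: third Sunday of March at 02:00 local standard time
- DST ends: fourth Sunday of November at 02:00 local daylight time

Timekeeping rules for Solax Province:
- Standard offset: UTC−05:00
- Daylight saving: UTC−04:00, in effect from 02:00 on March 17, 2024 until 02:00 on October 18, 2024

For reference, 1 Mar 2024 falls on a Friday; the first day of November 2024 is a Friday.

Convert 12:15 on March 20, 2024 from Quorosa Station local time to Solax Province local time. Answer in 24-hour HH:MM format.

1 March 2024 is a Friday, so the first Sunday is March 3 and the third is March 17.
1 November 2024 is a Friday, so the first Sunday is November 3 and the fourth is November 24.
March 20, 2024 lies within the daylight-saving period (17 March – 24 November), so Quorosa Station is on daylight time, UTC+14:00.
12:15 Quorosa Station − 14h = 22:15 UTC (rolling into the previous day, 19 March 2024).
At the standard offset (UTC−05:00), 22:15 UTC − 5h = 17:15 Solax Province standard time.
The standard-time date in Solax Province, March 19, 2024, falls between 17 March and 18 October, so daylight saving is in effect and Solax Province is at UTC−04:00.
22:15 UTC − 4h = 18:15 Solax Province.

18:15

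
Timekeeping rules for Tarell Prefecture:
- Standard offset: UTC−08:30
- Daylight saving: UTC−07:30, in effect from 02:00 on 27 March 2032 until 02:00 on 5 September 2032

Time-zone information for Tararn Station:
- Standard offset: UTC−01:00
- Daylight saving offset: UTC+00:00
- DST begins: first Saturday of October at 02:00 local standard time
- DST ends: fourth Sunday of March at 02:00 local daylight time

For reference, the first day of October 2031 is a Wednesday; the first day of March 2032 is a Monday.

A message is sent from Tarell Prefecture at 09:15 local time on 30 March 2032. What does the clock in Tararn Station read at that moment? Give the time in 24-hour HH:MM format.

15:45

Daylight saving runs 27 March – 5 September; 30 March 2032 is inside that window, so Tarell Prefecture is at UTC−07:30.
09:15 Tarell Prefecture + 7h30m = 16:45 UTC.
1 October 2031 is a Wednesday, so the first Saturday is October 4.
1 March 2032 is a Monday, so the first Sunday is March 7 and the fourth is March 28.
At the standard offset (UTC−01:00), 16:45 UTC − 1h = 15:45 Tararn Station standard time.
The standard-time date in Tararn Station, 30 March 2032, does not fall between 4 October 2031 and 28 March 2032, so daylight saving is not in effect and Tararn Station is at UTC−01:00.
16:45 UTC − 1h = 15:45 Tararn Station.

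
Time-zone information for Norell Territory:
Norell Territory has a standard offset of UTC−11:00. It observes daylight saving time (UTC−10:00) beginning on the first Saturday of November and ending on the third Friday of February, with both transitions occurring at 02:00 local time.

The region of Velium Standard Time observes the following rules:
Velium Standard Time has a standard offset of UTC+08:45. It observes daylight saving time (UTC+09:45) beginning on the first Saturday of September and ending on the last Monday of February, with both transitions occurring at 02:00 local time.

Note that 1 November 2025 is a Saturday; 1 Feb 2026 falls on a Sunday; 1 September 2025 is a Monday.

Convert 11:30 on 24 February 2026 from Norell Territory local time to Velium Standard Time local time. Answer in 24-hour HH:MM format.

07:15

1 November 2025 is a Saturday, so the first Saturday is November 1.
1 February 2026 is a Sunday, so the first Friday is February 6 and the third is February 20.
24 February 2026 does not fall between 1 November 2025 and 20 February 2026, so daylight saving is not in effect and Norell Territory is at UTC−11:00.
11:30 Norell Territory + 11h = 22:30 UTC.
1 September 2025 is a Monday, so the first Saturday is September 6.
1 February 2026 is a Sunday, so Mondays fall on 2, 9, 16, 23; the last is February 23.
At the standard offset (UTC+08:45), 22:30 UTC + 8h45m = 07:15 Velium Standard Time standard time (rolling into the next day, 25 February 2026).
Daylight saving runs 6 September 2025 – 23 February 2026; the standard-time date in Velium Standard Time, 25 February 2026, is outside that window, so Velium Standard Time is on standard time at UTC+08:45.
22:30 UTC + 8h45m = 07:15 Velium Standard Time (rolling into the next day, 25 February 2026).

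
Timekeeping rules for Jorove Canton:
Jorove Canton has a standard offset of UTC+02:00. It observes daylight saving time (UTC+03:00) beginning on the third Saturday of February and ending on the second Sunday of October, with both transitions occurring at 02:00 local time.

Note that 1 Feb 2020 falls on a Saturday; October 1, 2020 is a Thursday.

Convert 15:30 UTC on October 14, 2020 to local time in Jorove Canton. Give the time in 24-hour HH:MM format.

1 February 2020 is a Saturday, so the first Saturday is February 1 and the third is February 15.
1 October 2020 is a Thursday, so the first Sunday is October 4 and the second is October 11.
At the standard offset (UTC+02:00), 15:30 UTC + 2h = 17:30 Jorove Canton standard time.
Daylight saving runs 15 February – 11 October; the standard-time date in Jorove Canton, October 14, 2020, is outside that window, so Jorove Canton is on standard time at UTC+02:00.
15:30 UTC + 2h = 17:30 local.

17:30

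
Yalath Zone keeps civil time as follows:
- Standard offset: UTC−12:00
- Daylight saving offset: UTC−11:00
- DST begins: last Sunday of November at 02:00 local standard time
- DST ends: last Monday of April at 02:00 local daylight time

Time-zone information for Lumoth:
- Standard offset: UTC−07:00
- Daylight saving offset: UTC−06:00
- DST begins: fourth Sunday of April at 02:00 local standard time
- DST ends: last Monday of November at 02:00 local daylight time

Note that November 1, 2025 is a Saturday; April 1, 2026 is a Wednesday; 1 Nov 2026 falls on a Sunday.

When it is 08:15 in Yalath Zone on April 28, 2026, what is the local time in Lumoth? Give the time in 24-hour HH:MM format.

14:15

1 November 2025 is a Saturday, so Sundays fall on 2, 9, 16, 23, 30; the last is November 30.
1 April 2026 is a Wednesday, so Mondays fall on 6, 13, 20, 27; the last is April 27.
Daylight saving runs 30 November 2025 – 27 April 2026; April 28, 2026 is outside that window, so Yalath Zone is on standard time at UTC−12:00.
08:15 Yalath Zone + 12h = 20:15 UTC.
1 April 2026 is a Wednesday, so the first Sunday is April 5 and the fourth is April 26.
1 November 2026 is a Sunday, so Mondays fall on 2, 9, 16, 23, 30; the last is November 30.
At the standard offset (UTC−07:00), 20:15 UTC − 7h = 13:15 Lumoth standard time.
Daylight saving runs 26 April – 30 November; the standard-time date in Lumoth, April 28, 2026, is inside that window, so Lumoth is at UTC−06:00.
20:15 UTC − 6h = 14:15 Lumoth.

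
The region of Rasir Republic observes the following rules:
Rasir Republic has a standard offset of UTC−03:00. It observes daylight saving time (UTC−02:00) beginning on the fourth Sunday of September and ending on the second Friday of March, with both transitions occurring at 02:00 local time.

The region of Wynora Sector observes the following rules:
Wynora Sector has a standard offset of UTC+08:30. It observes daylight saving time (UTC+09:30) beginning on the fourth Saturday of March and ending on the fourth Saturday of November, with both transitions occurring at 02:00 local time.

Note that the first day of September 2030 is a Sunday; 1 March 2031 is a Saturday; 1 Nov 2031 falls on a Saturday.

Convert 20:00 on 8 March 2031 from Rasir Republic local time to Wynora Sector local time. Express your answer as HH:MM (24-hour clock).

1 September 2030 is a Sunday, so the first Sunday is September 1 and the fourth is September 22.
1 March 2031 is a Saturday, so the first Friday is March 7 and the second is March 14.
8 March 2031 lies within the daylight-saving period (22 September 2030 – 14 March 2031), so Rasir Republic is on daylight time, UTC−02:00.
20:00 Rasir Republic + 2h = 22:00 UTC.
1 March 2031 is a Saturday, so the first Saturday is March 1 and the fourth is March 22.
1 November 2031 is a Saturday, so the first Saturday is November 1 and the fourth is November 22.
At the standard offset (UTC+08:30), 22:00 UTC + 8h30m = 06:30 Wynora Sector standard time (rolling into the next day, 9 March 2031).
The standard-time date in Wynora Sector, 9 March 2031, does not fall between 22 March and 22 November, so daylight saving is not in effect and Wynora Sector is at UTC+08:30.
22:00 UTC + 8h30m = 06:30 Wynora Sector (rolling into the next day, 9 March 2031).

06:30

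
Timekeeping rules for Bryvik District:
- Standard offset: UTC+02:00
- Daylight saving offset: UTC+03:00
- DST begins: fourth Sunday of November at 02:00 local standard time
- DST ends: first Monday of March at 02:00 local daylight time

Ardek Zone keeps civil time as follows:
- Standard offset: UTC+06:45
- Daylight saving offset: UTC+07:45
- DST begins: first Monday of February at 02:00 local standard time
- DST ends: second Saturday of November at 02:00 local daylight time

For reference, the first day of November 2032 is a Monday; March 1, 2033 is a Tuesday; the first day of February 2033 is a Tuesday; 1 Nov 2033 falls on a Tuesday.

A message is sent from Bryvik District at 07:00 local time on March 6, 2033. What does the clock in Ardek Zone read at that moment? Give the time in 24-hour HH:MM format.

1 November 2032 is a Monday, so the first Sunday is November 7 and the fourth is November 28.
1 March 2033 is a Tuesday, so the first Monday is March 7.
March 6, 2033 falls between 28 November 2032 and 7 March 2033, so daylight saving is in effect and Bryvik District is at UTC+03:00.
07:00 Bryvik District − 3h = 04:00 UTC.
1 February 2033 is a Tuesday, so the first Monday is February 7.
1 November 2033 is a Tuesday, so the first Saturday is November 5 and the second is November 12.
At the standard offset (UTC+06:45), 04:00 UTC + 6h45m = 10:45 Ardek Zone standard time.
The standard-time date in Ardek Zone, March 6, 2033, lies within the daylight-saving period (7 February – 12 November), so Ardek Zone is on daylight time, UTC+07:45.
04:00 UTC + 7h45m = 11:45 Ardek Zone.

11:45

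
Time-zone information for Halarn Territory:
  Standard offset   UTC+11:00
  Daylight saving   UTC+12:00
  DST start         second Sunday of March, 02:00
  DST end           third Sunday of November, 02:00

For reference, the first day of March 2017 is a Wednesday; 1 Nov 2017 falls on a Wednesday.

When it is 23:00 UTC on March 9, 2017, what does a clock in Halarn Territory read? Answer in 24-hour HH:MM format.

10:00

1 March 2017 is a Wednesday, so the first Sunday is March 5 and the second is March 12.
1 November 2017 is a Wednesday, so the first Sunday is November 5 and the third is November 19.
At the standard offset (UTC+11:00), 23:00 UTC + 11h = 10:00 Halarn Territory standard time (rolling into the next day, 10 March 2017).
The standard-time date in Halarn Territory, March 10, 2017, does not fall between 12 March and 19 November, so daylight saving is not in effect and Halarn Territory is at UTC+11:00.
23:00 UTC + 11h = 10:00 local (rolling into the next day, 10 March 2017).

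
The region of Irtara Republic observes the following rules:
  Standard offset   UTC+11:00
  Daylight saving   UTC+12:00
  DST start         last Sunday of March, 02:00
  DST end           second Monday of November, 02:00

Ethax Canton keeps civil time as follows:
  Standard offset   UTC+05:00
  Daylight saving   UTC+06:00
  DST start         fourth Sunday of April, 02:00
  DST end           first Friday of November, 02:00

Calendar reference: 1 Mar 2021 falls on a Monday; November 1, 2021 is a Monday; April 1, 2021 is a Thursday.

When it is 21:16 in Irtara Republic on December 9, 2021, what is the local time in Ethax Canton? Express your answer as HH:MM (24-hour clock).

15:16

1 March 2021 is a Monday, so Sundays fall on 7, 14, 21, 28; the last is March 28.
1 November 2021 is a Monday, so the first Monday is November 1 and the second is November 8.
December 9, 2021 is outside the daylight-saving period (28 March – 8 November), so Irtara Republic is on standard time, UTC+11:00.
21:16 Irtara Republic − 11h = 10:16 UTC.
1 April 2021 is a Thursday, so the first Sunday is April 4 and the fourth is April 25.
1 November 2021 is a Monday, so the first Friday is November 5.
At the standard offset (UTC+05:00), 10:16 UTC + 5h = 15:16 Ethax Canton standard time.
The standard-time date in Ethax Canton, December 9, 2021, does not fall between 25 April and 5 November, so daylight saving is not in effect and Ethax Canton is at UTC+05:00.
10:16 UTC + 5h = 15:16 Ethax Canton.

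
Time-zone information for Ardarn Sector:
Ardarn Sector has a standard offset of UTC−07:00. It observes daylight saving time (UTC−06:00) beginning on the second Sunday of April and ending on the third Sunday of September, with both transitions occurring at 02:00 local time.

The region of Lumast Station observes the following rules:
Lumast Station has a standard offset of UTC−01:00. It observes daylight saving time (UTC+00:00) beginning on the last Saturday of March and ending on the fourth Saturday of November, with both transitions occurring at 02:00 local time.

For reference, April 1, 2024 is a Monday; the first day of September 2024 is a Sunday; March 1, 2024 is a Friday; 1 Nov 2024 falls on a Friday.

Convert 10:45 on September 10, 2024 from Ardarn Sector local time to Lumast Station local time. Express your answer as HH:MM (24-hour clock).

16:45

1 April 2024 is a Monday, so the first Sunday is April 7 and the second is April 14.
1 September 2024 is a Sunday, so the first Sunday is September 1 and the third is September 15.
Daylight saving runs 14 April – 15 September; September 10, 2024 is inside that window, so Ardarn Sector is at UTC−06:00.
10:45 Ardarn Sector + 6h = 16:45 UTC.
1 March 2024 is a Friday, so Saturdays fall on 2, 9, 16, 23, 30; the last is March 30.
1 November 2024 is a Friday, so the first Saturday is November 2 and the fourth is November 23.
At the standard offset (UTC−01:00), 16:45 UTC − 1h = 15:45 Lumast Station standard time.
The standard-time date in Lumast Station, September 10, 2024, lies within the daylight-saving period (30 March – 23 November), so Lumast Station is on daylight time, UTC+00:00.
16:45 UTC + 0h = 16:45 Lumast Station.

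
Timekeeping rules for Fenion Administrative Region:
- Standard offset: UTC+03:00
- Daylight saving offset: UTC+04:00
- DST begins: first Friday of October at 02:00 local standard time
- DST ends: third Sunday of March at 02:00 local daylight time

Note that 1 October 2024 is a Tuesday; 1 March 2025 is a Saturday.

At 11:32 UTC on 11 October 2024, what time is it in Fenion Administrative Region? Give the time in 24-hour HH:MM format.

15:32

1 October 2024 is a Tuesday, so the first Friday is October 4.
1 March 2025 is a Saturday, so the first Sunday is March 2 and the third is March 16.
At the standard offset (UTC+03:00), 11:32 UTC + 3h = 14:32 Fenion Administrative Region standard time.
The standard-time date in Fenion Administrative Region, 11 October 2024, falls between 4 October 2024 and 16 March 2025, so daylight saving is in effect and Fenion Administrative Region is at UTC+04:00.
11:32 UTC + 4h = 15:32 local.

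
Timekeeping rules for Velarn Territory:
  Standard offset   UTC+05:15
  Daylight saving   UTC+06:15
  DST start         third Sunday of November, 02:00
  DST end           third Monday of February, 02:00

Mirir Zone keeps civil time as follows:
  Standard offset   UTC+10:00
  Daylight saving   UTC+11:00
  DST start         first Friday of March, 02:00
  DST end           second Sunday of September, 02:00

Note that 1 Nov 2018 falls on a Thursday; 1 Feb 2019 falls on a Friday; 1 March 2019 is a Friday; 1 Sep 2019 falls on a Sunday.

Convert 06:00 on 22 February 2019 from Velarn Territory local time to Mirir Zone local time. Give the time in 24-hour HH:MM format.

10:45

1 November 2018 is a Thursday, so the first Sunday is November 4 and the third is November 18.
1 February 2019 is a Friday, so the first Monday is February 4 and the third is February 18.
22 February 2019 does not fall between 18 November 2018 and 18 February 2019, so daylight saving is not in effect and Velarn Territory is at UTC+05:15.
06:00 Velarn Territory − 5h15m = 00:45 UTC.
1 March 2019 is a Friday, so the first Friday is March 1.
1 September 2019 is a Sunday, so the first Sunday is September 1 and the second is September 8.
At the standard offset (UTC+10:00), 00:45 UTC + 10h = 10:45 Mirir Zone standard time.
The standard-time date in Mirir Zone, 22 February 2019, is outside the daylight-saving period (1 March – 8 September), so Mirir Zone is on standard time, UTC+10:00.
00:45 UTC + 10h = 10:45 Mirir Zone.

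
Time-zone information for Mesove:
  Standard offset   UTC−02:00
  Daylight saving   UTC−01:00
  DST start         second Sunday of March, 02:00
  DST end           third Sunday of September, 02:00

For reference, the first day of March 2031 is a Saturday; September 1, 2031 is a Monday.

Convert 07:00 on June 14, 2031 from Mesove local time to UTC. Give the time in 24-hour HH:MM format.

1 March 2031 is a Saturday, so the first Sunday is March 2 and the second is March 9.
1 September 2031 is a Monday, so the first Sunday is September 7 and the third is September 21.
Daylight saving runs 9 March – 21 September; June 14, 2031 is inside that window, so Mesove is at UTC−01:00.
07:00 local + 1h = 08:00 UTC.

08:00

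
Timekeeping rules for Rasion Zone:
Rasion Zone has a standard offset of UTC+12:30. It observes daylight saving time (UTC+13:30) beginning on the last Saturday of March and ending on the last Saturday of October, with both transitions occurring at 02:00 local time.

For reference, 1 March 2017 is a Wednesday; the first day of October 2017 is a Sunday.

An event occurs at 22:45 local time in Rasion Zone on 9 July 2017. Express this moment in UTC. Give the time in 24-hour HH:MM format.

1 March 2017 is a Wednesday, so Saturdays fall on 4, 11, 18, 25; the last is March 25.
1 October 2017 is a Sunday, so Saturdays fall on 7, 14, 21, 28; the last is October 28.
9 July 2017 lies within the daylight-saving period (25 March – 28 October), so Rasion Zone is on daylight time, UTC+13:30.
22:45 local − 13h30m = 09:15 UTC.

09:15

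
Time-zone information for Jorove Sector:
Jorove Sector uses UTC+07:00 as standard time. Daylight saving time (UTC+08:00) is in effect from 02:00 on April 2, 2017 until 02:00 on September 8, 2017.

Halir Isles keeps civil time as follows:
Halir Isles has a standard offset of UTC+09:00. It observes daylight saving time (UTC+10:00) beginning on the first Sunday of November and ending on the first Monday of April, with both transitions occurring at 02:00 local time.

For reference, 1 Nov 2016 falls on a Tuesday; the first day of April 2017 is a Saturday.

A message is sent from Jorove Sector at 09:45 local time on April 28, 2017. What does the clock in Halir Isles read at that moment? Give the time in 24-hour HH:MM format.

10:45

April 28, 2017 falls between 2 April and 8 September, so daylight saving is in effect and Jorove Sector is at UTC+08:00.
09:45 Jorove Sector − 8h = 01:45 UTC.
1 November 2016 is a Tuesday, so the first Sunday is November 6.
1 April 2017 is a Saturday, so the first Monday is April 3.
At the standard offset (UTC+09:00), 01:45 UTC + 9h = 10:45 Halir Isles standard time.
Daylight saving runs 6 November 2016 – 3 April 2017; the standard-time date in Halir Isles, April 28, 2017, is outside that window, so Halir Isles is on standard time at UTC+09:00.
01:45 UTC + 9h = 10:45 Halir Isles.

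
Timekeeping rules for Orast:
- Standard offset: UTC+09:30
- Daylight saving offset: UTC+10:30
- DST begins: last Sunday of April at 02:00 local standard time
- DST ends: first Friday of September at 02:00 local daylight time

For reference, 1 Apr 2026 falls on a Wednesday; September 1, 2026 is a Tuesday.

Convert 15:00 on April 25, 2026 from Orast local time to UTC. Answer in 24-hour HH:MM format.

05:30

1 April 2026 is a Wednesday, so Sundays fall on 5, 12, 19, 26; the last is April 26.
1 September 2026 is a Tuesday, so the first Friday is September 4.
Daylight saving runs 26 April – 4 September; April 25, 2026 is outside that window, so Orast is on standard time at UTC+09:30.
15:00 local − 9h30m = 05:30 UTC.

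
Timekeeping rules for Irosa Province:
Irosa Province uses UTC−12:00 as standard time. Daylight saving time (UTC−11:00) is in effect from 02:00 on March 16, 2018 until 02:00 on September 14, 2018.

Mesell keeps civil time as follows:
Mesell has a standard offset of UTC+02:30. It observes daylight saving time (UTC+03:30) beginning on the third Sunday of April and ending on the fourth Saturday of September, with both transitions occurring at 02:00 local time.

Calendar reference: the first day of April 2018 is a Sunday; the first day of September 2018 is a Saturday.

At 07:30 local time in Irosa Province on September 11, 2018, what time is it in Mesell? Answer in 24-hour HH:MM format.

22:00

Daylight saving runs 16 March – 14 September; September 11, 2018 is inside that window, so Irosa Province is at UTC−11:00.
07:30 Irosa Province + 11h = 18:30 UTC.
1 April 2018 is a Sunday, so the first Sunday is April 1 and the third is April 15.
1 September 2018 is a Saturday, so the first Saturday is September 1 and the fourth is September 22.
At the standard offset (UTC+02:30), 18:30 UTC + 2h30m = 21:00 Mesell standard time.
Daylight saving runs 15 April – 22 September; the standard-time date in Mesell, September 11, 2018, is inside that window, so Mesell is at UTC+03:30.
18:30 UTC + 3h30m = 22:00 Mesell.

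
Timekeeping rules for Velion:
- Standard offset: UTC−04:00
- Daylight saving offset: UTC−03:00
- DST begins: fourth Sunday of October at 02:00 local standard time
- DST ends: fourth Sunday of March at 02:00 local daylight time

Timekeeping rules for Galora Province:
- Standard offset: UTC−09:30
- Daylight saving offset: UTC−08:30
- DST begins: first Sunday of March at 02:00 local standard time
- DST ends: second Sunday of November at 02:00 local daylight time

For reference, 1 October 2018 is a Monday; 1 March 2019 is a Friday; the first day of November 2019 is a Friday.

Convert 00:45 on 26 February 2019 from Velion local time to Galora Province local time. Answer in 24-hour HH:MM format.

18:15

1 October 2018 is a Monday, so the first Sunday is October 7 and the fourth is October 28.
1 March 2019 is a Friday, so the first Sunday is March 3 and the fourth is March 24.
Daylight saving runs 28 October 2018 – 24 March 2019; 26 February 2019 is inside that window, so Velion is at UTC−03:00.
00:45 Velion + 3h = 03:45 UTC.
1 March 2019 is a Friday, so the first Sunday is March 3.
1 November 2019 is a Friday, so the first Sunday is November 3 and the second is November 10.
At the standard offset (UTC−09:30), 03:45 UTC − 9h30m = 18:15 Galora Province standard time (rolling into the previous day, 25 February 2019).
Daylight saving runs 3 March – 10 November; the standard-time date in Galora Province, 25 February 2019, is outside that window, so Galora Province is on standard time at UTC−09:30.
03:45 UTC − 9h30m = 18:15 Galora Province (rolling into the previous day, 25 February 2019).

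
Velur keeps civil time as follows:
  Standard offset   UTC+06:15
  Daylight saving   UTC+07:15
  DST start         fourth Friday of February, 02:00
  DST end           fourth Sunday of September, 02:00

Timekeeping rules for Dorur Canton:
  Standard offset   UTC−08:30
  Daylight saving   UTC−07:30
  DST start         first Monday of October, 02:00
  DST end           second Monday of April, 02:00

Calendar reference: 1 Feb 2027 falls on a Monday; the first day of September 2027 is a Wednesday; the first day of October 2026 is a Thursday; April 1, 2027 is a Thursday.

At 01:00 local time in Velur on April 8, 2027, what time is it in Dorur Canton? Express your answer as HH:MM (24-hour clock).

10:15

1 February 2027 is a Monday, so the first Friday is February 5 and the fourth is February 26.
1 September 2027 is a Wednesday, so the first Sunday is September 5 and the fourth is September 26.
April 8, 2027 falls between 26 February and 26 September, so daylight saving is in effect and Velur is at UTC+07:15.
01:00 Velur − 7h15m = 17:45 UTC (rolling into the previous day, 7 April 2027).
1 October 2026 is a Thursday, so the first Monday is October 5.
1 April 2027 is a Thursday, so the first Monday is April 5 and the second is April 12.
At the standard offset (UTC−08:30), 17:45 UTC − 8h30m = 09:15 Dorur Canton standard time.
The standard-time date in Dorur Canton, April 7, 2027, falls between 5 October 2026 and 12 April 2027, so daylight saving is in effect and Dorur Canton is at UTC−07:30.
17:45 UTC − 7h30m = 10:15 Dorur Canton.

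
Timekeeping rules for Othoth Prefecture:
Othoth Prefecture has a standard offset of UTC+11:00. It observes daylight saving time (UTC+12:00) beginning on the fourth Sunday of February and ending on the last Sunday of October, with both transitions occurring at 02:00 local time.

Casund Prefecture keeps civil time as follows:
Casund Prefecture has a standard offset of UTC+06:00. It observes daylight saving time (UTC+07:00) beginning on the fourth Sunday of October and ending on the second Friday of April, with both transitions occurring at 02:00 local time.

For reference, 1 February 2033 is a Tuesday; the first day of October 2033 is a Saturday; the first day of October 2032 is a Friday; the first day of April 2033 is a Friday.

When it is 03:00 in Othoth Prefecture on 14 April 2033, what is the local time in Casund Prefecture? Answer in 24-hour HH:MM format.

1 February 2033 is a Tuesday, so the first Sunday is February 6 and the fourth is February 27.
1 October 2033 is a Saturday, so Sundays fall on 2, 9, 16, 23, 30; the last is October 30.
14 April 2033 falls between 27 February and 30 October, so daylight saving is in effect and Othoth Prefecture is at UTC+12:00.
03:00 Othoth Prefecture − 12h = 15:00 UTC (rolling into the previous day, 13 April 2033).
1 October 2032 is a Friday, so the first Sunday is October 3 and the fourth is October 24.
1 April 2033 is a Friday, so the first Friday is April 1 and the second is April 8.
At the standard offset (UTC+06:00), 15:00 UTC + 6h = 21:00 Casund Prefecture standard time.
The standard-time date in Casund Prefecture, 13 April 2033, is outside the daylight-saving period (24 October 2032 – 8 April 2033), so Casund Prefecture is on standard time, UTC+06:00.
15:00 UTC + 6h = 21:00 Casund Prefecture.

21:00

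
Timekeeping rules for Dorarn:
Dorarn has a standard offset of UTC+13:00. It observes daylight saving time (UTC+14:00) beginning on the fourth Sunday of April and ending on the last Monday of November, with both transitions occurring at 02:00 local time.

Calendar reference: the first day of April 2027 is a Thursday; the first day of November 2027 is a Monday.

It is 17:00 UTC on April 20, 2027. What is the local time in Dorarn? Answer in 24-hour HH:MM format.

1 April 2027 is a Thursday, so the first Sunday is April 4 and the fourth is April 25.
1 November 2027 is a Monday, so Mondays fall on 1, 8, 15, 22, 29; the last is November 29.
At the standard offset (UTC+13:00), 17:00 UTC + 13h = 06:00 Dorarn standard time (rolling into the next day, 21 April 2027).
Daylight saving runs 25 April – 29 November; the standard-time date in Dorarn, April 21, 2027, is outside that window, so Dorarn is on standard time at UTC+13:00.
17:00 UTC + 13h = 06:00 local (rolling into the next day, 21 April 2027).

06:00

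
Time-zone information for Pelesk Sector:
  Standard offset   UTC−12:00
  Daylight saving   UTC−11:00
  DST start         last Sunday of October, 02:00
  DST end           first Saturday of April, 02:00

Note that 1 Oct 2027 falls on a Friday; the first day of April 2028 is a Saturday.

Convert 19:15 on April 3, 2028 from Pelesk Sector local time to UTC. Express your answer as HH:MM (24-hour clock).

1 October 2027 is a Friday, so Sundays fall on 3, 10, 17, 24, 31; the last is October 31.
1 April 2028 is a Saturday, so the first Saturday is April 1.
April 3, 2028 is outside the daylight-saving period (31 October 2027 – 1 April 2028), so Pelesk Sector is on standard time, UTC−12:00.
19:15 local + 12h = 07:15 UTC (rolling into the next day, 4 April 2028).

07:15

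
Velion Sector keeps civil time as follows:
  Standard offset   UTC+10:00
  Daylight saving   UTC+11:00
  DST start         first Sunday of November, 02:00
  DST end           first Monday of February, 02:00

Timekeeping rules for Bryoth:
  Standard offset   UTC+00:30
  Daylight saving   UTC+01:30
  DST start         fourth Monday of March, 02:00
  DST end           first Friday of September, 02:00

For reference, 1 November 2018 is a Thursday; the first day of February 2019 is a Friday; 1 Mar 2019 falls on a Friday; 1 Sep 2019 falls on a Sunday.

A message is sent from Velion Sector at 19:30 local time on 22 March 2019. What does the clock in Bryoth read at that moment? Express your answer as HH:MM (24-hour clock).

10:00

1 November 2018 is a Thursday, so the first Sunday is November 4.
1 February 2019 is a Friday, so the first Monday is February 4.
Daylight saving runs 4 November 2018 – 4 February 2019; 22 March 2019 is outside that window, so Velion Sector is on standard time at UTC+10:00.
19:30 Velion Sector − 10h = 09:30 UTC.
1 March 2019 is a Friday, so the first Monday is March 4 and the fourth is March 25.
1 September 2019 is a Sunday, so the first Friday is September 6.
At the standard offset (UTC+00:30), 09:30 UTC + 0h30m = 10:00 Bryoth standard time.
The standard-time date in Bryoth, 22 March 2019, is outside the daylight-saving period (25 March – 6 September), so Bryoth is on standard time, UTC+00:30.
09:30 UTC + 0h30m = 10:00 Bryoth.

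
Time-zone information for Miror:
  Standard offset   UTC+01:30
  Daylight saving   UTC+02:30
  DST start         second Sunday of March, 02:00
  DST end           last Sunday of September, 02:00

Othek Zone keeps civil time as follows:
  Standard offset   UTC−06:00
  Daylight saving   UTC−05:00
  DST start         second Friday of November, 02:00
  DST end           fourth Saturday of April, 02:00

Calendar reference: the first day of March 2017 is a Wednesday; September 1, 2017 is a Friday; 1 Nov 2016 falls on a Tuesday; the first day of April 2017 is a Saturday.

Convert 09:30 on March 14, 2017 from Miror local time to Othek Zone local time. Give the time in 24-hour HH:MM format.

02:00

1 March 2017 is a Wednesday, so the first Sunday is March 5 and the second is March 12.
1 September 2017 is a Friday, so Sundays fall on 3, 10, 17, 24; the last is September 24.
Daylight saving runs 12 March – 24 September; March 14, 2017 is inside that window, so Miror is at UTC+02:30.
09:30 Miror − 2h30m = 07:00 UTC.
1 November 2016 is a Tuesday, so the first Friday is November 4 and the second is November 11.
1 April 2017 is a Saturday, so the first Saturday is April 1 and the fourth is April 22.
At the standard offset (UTC−06:00), 07:00 UTC − 6h = 01:00 Othek Zone standard time.
The standard-time date in Othek Zone, March 14, 2017, lies within the daylight-saving period (11 November 2016 – 22 April 2017), so Othek Zone is on daylight time, UTC−05:00.
07:00 UTC − 5h = 02:00 Othek Zone.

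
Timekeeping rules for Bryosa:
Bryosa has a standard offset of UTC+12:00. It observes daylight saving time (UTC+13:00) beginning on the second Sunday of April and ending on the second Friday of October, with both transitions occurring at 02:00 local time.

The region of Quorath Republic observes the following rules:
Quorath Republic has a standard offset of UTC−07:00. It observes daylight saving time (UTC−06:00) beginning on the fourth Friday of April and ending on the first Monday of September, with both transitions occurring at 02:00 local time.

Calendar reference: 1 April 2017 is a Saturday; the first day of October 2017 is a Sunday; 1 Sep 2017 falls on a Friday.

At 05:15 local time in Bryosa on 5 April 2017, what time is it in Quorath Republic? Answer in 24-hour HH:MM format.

10:15

1 April 2017 is a Saturday, so the first Sunday is April 2 and the second is April 9.
1 October 2017 is a Sunday, so the first Friday is October 6 and the second is October 13.
5 April 2017 does not fall between 9 April and 13 October, so daylight saving is not in effect and Bryosa is at UTC+12:00.
05:15 Bryosa − 12h = 17:15 UTC (rolling into the previous day, 4 April 2017).
1 April 2017 is a Saturday, so the first Friday is April 7 and the fourth is April 28.
1 September 2017 is a Friday, so the first Monday is September 4.
At the standard offset (UTC−07:00), 17:15 UTC − 7h = 10:15 Quorath Republic standard time.
Daylight saving runs 28 April – 4 September; the standard-time date in Quorath Republic, 4 April 2017, is outside that window, so Quorath Republic is on standard time at UTC−07:00.
17:15 UTC − 7h = 10:15 Quorath Republic.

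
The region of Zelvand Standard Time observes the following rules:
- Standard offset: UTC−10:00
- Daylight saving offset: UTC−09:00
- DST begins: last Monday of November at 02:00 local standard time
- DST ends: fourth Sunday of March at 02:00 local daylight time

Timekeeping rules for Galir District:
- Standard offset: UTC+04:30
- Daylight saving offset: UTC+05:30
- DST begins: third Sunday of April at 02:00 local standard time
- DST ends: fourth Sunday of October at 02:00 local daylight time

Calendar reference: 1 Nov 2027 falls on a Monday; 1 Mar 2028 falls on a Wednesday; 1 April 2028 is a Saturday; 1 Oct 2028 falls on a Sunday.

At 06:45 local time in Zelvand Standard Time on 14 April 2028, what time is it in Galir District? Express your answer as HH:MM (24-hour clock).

21:15

1 November 2027 is a Monday, so Mondays fall on 1, 8, 15, 22, 29; the last is November 29.
1 March 2028 is a Wednesday, so the first Sunday is March 5 and the fourth is March 26.
Daylight saving runs 29 November 2027 – 26 March 2028; 14 April 2028 is outside that window, so Zelvand Standard Time is on standard time at UTC−10:00.
06:45 Zelvand Standard Time + 10h = 16:45 UTC.
1 April 2028 is a Saturday, so the first Sunday is April 2 and the third is April 16.
1 October 2028 is a Sunday, so the first Sunday is October 1 and the fourth is October 22.
At the standard offset (UTC+04:30), 16:45 UTC + 4h30m = 21:15 Galir District standard time.
Daylight saving runs 16 April – 22 October; the standard-time date in Galir District, 14 April 2028, is outside that window, so Galir District is on standard time at UTC+04:30.
16:45 UTC + 4h30m = 21:15 Galir District.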